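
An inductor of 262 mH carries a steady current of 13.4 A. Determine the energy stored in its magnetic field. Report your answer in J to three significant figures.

Stored magnetic energy: U = ½LI².
U = ½(0.262 H)(13.4 A)² = 23.52 J.

U ≈ 23.5 J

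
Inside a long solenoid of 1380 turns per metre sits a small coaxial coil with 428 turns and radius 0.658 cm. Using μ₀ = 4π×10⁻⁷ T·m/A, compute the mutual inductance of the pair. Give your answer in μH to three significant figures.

The outer solenoid produces a uniform field B₁ = μ₀n₁I₁ across the inner coil,
so the flux linkage is N₂Φ = N₂B₁A₂ = μ₀n₁N₂A₂·I₁, giving M = μ₀n₁N₂A₂.
A₂ = πr² = π(6.580×10^-3 m)² = 1.360×10^-4 m².
M = (4π×10⁻⁷)(1380)(428)(1.360×10^-4) = 1.010×10^-4 H.

M ≈ 101 μH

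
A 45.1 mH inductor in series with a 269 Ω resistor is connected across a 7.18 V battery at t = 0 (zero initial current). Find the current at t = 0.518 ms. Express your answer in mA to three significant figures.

τ = L/R = 4.510×10^-2/269 = 1.677×10^-4 s; final current I_∞ = ε/R = 7.18/269 = 2.669×10^-2 A.
I(t) = I_∞(1 − e^(−t/τ)) with t/τ = 3.090.
I = (2.669×10^-2)(1 − e^(−3.090)) = 2.548×10^-2 A.

I ≈ 25.5 mA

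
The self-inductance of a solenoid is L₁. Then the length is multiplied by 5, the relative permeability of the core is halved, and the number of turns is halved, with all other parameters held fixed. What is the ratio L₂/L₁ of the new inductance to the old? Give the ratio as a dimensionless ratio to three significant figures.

L₂/L₁ = 0.0250

For a solenoid, L ∝ μᵣN²A/ℓ.
L₂/L₁ = (5)^-1 × (0.5) × (0.5)^2 = 0.0250.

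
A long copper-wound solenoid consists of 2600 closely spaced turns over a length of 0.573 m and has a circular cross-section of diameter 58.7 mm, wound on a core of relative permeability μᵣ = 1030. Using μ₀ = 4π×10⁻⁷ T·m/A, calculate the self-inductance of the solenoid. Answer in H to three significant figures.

A = π(d/2)² = π(2.935×10^-2 m)² = 2.706×10^-3 m².
For a long solenoid, L = μ₀μᵣN²A/ℓ.
L = (4π×10⁻⁷)(1030)(2600)²(2.706×10^-3)/(0.573 m) = 41.32 H.

L ≈ 41.3 H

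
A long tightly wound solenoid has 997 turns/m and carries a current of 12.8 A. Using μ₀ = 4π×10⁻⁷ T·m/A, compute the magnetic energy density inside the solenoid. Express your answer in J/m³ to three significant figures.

B = μ₀nI = (4π×10⁻⁷)(997)(12.8) = 1.604×10^-2 T.
u = B²/(2μ₀) = (1.604×10^-2)²/(2×4π×10⁻⁷) = 102.3 J/m³.

u ≈ 102 J/m³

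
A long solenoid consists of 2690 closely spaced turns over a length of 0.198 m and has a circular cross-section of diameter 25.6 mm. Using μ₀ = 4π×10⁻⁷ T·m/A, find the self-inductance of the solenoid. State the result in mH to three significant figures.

A = π(d/2)² = π(1.280×10^-2 m)² = 5.147×10^-4 m².
For a long solenoid, L = μ₀N²A/ℓ.
L = (4π×10⁻⁷)(2690)²(5.147×10^-4)/(0.198 m) = 2.364×10^-2 H.

L ≈ 23.6 mH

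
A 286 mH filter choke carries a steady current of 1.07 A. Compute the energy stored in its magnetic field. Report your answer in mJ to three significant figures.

Stored magnetic energy: U = ½LI².
U = ½(0.286 H)(1.07 A)² = 0.1637 J.

U ≈ 164 mJ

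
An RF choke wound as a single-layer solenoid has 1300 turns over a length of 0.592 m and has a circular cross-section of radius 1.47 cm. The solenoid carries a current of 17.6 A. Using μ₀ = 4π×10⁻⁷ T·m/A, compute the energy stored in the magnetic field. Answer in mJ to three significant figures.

U ≈ 377 mJ

A = πr² = π(1.470×10^-2 m)² = 6.789×10^-4 m².
L = μ₀N²A/ℓ = (4π×10⁻⁷)(1300)²(6.789×10^-4)/(0.592) = 2.435×10^-3 H.
U = ½LI² = ½(2.435×10^-3)(17.6)² = 0.3772 J.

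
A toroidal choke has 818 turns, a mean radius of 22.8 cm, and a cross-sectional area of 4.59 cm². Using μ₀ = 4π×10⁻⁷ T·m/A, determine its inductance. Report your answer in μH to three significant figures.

For a thin toroid, L = μ₀N²A/(2πR).
L = (4π×10⁻⁷)(818)²(4.590×10^-4) / (2π×0.228 m) = 2.694×10^-4 H.

L ≈ 269 μH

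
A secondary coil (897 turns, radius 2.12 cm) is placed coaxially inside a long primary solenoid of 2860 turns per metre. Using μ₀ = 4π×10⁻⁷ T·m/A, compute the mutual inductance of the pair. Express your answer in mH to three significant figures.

The outer solenoid produces a uniform field B₁ = μ₀n₁I₁ across the inner coil,
so the flux linkage is N₂Φ = N₂B₁A₂ = μ₀n₁N₂A₂·I₁, giving M = μ₀n₁N₂A₂.
A₂ = πr² = π(2.120×10^-2 m)² = 1.412×10^-3 m².
M = (4π×10⁻⁷)(2860)(897)(1.412×10^-3) = 4.552×10^-3 H.

M ≈ 4.55 mH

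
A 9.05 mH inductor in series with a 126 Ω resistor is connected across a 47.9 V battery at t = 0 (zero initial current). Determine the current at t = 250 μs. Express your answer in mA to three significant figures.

τ = L/R = 9.050×10^-3/126 = 7.183×10^-5 s; final current I_∞ = ε/R = 47.9/126 = 0.3802 A.
I(t) = I_∞(1 − e^(−t/τ)) with t/τ = 3.481.
I = (0.3802)(1 − e^(−3.481)) = 0.36845 A.

I ≈ 368 mA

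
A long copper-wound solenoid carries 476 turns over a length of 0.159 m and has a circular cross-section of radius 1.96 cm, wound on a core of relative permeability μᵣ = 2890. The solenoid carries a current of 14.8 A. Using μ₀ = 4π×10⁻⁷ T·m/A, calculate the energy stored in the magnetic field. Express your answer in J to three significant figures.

A = πr² = π(1.960×10^-2 m)² = 1.207×10^-3 m².
L = μ₀μᵣN²A/ℓ = (4π×10⁻⁷)(2890)(476)²(1.207×10^-3)/(0.159) = 6.246 H.
U = ½LI² = ½(6.246)(14.8)² = 684 J.

U ≈ 684 J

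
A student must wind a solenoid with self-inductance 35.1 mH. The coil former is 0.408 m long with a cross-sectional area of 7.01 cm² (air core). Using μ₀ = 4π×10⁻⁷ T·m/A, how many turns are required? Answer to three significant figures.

A = 7.01 cm² = 7.010×10^-4 m².
From L = μ₀N²A/ℓ, N = √(Lℓ / (μ₀A)).
N = √[(3.510×10^-2)(0.408) / ((4π×10⁻⁷)×7.010×10^-4)] = √(1.626×10^7) ≈ 4032.0.

N ≈ 4030 turns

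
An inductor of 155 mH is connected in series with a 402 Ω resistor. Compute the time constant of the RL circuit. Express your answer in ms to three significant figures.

τ = L/R = (0.155 H)/(402 Ω) = 3.856×10^-4 s.

τ ≈ 0.386 ms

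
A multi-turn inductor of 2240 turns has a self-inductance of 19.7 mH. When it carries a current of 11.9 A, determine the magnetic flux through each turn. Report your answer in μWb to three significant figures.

Φ_B ≈ 105 μWb

From L = NΦ_B/I, the flux per turn is Φ_B = LI/N.
Φ_B = (1.970×10^-2 H)(11.9 A)/2240 = 1.047×10^-4 Wb.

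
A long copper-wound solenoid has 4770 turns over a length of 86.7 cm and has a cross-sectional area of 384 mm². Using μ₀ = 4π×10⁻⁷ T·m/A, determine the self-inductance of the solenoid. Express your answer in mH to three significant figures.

L ≈ 12.7 mH

A = 384 mm² = 3.840×10^-4 m².
For a long solenoid, L = μ₀N²A/ℓ.
L = (4π×10⁻⁷)(4770)²(3.840×10^-4)/(0.867 m) = 1.266×10^-2 H.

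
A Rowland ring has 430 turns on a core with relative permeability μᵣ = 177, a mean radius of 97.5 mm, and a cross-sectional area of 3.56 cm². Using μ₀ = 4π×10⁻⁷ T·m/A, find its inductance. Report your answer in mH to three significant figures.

L ≈ 23.9 mH

For a thin toroid, L = μ₀μᵣN²A/(2πR).
L = (4π×10⁻⁷)(177)(430)²(3.560×10^-4) / (2π×9.750×10^-2 m) = 2.390×10^-2 H.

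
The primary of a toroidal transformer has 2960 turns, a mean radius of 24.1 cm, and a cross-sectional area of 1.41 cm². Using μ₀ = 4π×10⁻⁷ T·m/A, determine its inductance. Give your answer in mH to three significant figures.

L ≈ 1.03 mH

For a thin toroid, L = μ₀N²A/(2πR).
L = (4π×10⁻⁷)(2960)²(1.410×10^-4) / (2π×0.241 m) = 1.025×10^-3 H.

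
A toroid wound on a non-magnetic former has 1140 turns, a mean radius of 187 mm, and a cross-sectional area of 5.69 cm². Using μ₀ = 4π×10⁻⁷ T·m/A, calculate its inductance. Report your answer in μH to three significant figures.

L ≈ 791 μH

For a thin toroid, L = μ₀N²A/(2πR).
L = (4π×10⁻⁷)(1140)²(5.690×10^-4) / (2π×0.187 m) = 7.909×10^-4 H.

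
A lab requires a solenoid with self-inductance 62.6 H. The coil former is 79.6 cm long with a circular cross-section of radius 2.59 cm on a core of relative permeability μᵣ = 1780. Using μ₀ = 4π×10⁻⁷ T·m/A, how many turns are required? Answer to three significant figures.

A = πr² = π(2.590×10^-2 m)² = 2.107×10^-3 m².
From L = μ₀μᵣN²A/ℓ, N = √(Lℓ / (μ₀μᵣA)).
N = √[(62.6)(0.796) / ((4π×10⁻⁷)(1780)×2.107×10^-3)] = √(1.057×10^7) ≈ 3251.3.

N ≈ 3250 turns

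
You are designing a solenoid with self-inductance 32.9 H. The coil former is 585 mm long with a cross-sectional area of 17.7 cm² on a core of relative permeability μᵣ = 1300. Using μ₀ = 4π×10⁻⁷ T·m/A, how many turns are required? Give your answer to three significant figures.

N ≈ 2580 turns

A = 17.7 cm² = 1.770×10^-3 m².
From L = μ₀μᵣN²A/ℓ, N = √(Lℓ / (μ₀μᵣA)).
N = √[(32.9)(0.585) / ((4π×10⁻⁷)(1300)×1.770×10^-3)] = √(6.656×10^6) ≈ 2580.0.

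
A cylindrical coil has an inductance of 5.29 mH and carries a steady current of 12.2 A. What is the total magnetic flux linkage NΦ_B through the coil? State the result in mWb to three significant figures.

NΦ_B ≈ 64.5 mWb

From L = NΦ_B/I, the flux linkage is NΦ_B = LI.
NΦ_B = (5.290×10^-3 H)(12.2 A) = 6.454×10^-2 Wb.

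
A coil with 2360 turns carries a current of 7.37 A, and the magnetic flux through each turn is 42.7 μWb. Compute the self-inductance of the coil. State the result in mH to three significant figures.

L ≈ 13.7 mH

Self-inductance is defined by L = NΦ_B/I (flux linkage over current).
L = (2360)(4.270×10^-5 Wb)/(7.37 A) = 1.367×10^-2 H.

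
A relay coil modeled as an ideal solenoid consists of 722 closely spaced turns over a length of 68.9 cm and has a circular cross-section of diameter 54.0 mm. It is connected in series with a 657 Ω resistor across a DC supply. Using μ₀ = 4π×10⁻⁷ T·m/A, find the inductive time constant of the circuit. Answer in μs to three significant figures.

τ ≈ 3.31 μs

A = π(d/2)² = π(2.700×10^-2 m)² = 2.290×10^-3 m².
L = μ₀N²A/ℓ = (4π×10⁻⁷)(722)²(2.290×10^-3)/(0.689) = 2.177×10^-3 H.
τ = L/R = (2.177×10^-3)/(657) = 3.314×10^-6 s.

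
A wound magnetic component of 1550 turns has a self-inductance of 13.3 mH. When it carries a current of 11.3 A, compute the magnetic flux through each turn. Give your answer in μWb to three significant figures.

Φ_B ≈ 97.0 μWb

From L = NΦ_B/I, the flux per turn is Φ_B = LI/N.
Φ_B = (1.330×10^-2 H)(11.3 A)/1550 = 9.696×10^-5 Wb.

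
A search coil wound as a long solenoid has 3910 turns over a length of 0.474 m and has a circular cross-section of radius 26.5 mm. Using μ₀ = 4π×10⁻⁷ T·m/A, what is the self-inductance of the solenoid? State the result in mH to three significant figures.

L ≈ 89.4 mH

A = πr² = π(2.650×10^-2 m)² = 2.206×10^-3 m².
For a long solenoid, L = μ₀N²A/ℓ.
L = (4π×10⁻⁷)(3910)²(2.206×10^-3)/(0.474 m) = 8.942×10^-2 H.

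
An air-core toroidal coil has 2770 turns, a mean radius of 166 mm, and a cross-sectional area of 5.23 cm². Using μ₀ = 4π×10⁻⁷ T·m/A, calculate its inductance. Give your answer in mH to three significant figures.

For a thin toroid, L = μ₀N²A/(2πR).
L = (4π×10⁻⁷)(2770)²(5.230×10^-4) / (2π×0.166 m) = 4.8349×10^-3 H.

L ≈ 4.83 mH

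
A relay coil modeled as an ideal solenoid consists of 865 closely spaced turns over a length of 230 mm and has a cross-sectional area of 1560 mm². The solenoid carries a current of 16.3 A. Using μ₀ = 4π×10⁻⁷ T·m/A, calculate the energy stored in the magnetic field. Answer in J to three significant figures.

A = 1560 mm² = 1.560×10^-3 m².
L = μ₀N²A/ℓ = (4π×10⁻⁷)(865)²(1.560×10^-3)/(0.23) = 6.377×10^-3 H.
U = ½LI² = ½(6.377×10^-3)(16.3)² = 0.8472 J.

U ≈ 0.847 J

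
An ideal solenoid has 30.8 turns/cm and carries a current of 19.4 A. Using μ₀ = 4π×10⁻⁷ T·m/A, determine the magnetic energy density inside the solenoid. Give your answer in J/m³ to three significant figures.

u ≈ 2240 J/m³

B = μ₀nI = (4π×10⁻⁷)(3.080×10^3)(19.4) = 7.509×10^-2 T.
u = B²/(2μ₀) = (7.509×10^-2)²/(2×4π×10⁻⁷) = 2.243×10^3 J/m³.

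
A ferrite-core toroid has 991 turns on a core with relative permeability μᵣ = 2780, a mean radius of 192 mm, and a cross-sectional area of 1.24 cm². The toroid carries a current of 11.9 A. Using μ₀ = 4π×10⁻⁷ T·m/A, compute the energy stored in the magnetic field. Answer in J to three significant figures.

U ≈ 25.0 J

L = μ₀μᵣN²A/(2πR) = (4π×10⁻⁷)(2780)(991)²(1.240×10^-4)/(2π×0.192) = 0.3526 H.
U = ½LI² = ½(0.3526)(11.9)² = 24.97 J.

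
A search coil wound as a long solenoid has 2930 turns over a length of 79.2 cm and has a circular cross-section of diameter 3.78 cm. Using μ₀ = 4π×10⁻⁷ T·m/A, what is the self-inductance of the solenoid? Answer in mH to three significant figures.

A = π(d/2)² = π(1.890×10^-2 m)² = 1.122×10^-3 m².
For a long solenoid, L = μ₀N²A/ℓ.
L = (4π×10⁻⁷)(2930)²(1.122×10^-3)/(0.792 m) = 1.529×10^-2 H.

L ≈ 15.3 mH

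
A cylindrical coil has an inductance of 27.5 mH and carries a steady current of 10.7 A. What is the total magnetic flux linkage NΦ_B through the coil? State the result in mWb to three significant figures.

From L = NΦ_B/I, the flux linkage is NΦ_B = LI.
NΦ_B = (2.750×10^-2 H)(10.7 A) = 0.2942 Wb.

NΦ_B ≈ 294 mWb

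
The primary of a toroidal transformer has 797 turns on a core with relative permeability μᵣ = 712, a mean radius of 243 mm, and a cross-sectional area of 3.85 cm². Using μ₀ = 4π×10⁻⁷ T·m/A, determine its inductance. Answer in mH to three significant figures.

For a thin toroid, L = μ₀μᵣN²A/(2πR).
L = (4π×10⁻⁷)(712)(797)²(3.850×10^-4) / (2π×0.243 m) = 0.1433 H.

L ≈ 143 mH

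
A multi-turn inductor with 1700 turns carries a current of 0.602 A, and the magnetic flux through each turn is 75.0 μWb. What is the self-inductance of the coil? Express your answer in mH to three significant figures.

Self-inductance is defined by L = NΦ_B/I (flux linkage over current).
L = (1700)(7.500×10^-5 Wb)/(0.602 A) = 0.2118 H.

L ≈ 212 mH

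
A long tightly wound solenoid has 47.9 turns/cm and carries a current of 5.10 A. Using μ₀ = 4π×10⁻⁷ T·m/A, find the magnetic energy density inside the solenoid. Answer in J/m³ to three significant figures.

B = μ₀nI = (4π×10⁻⁷)(4.790×10^3)(5.10) = 3.070×10^-2 T.
u = B²/(2μ₀) = (3.070×10^-2)²/(2×4π×10⁻⁷) = 375 J/m³.

u ≈ 375 J/m³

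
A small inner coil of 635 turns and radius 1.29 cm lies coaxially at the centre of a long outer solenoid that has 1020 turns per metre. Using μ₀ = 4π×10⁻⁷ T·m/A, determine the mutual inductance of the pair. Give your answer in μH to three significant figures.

M ≈ 426 μH

The outer solenoid produces a uniform field B₁ = μ₀n₁I₁ across the inner coil,
so the flux linkage is N₂Φ = N₂B₁A₂ = μ₀n₁N₂A₂·I₁, giving M = μ₀n₁N₂A₂.
A₂ = πr² = π(1.290×10^-2 m)² = 5.228×10^-4 m².
M = (4π×10⁻⁷)(1020)(635)(5.228×10^-4) = 4.255×10^-4 H.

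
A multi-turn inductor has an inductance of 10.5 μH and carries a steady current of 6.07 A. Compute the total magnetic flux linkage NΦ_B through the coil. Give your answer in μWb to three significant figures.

From L = NΦ_B/I, the flux linkage is NΦ_B = LI.
NΦ_B = (1.050×10^-5 H)(6.07 A) = 6.373×10^-5 Wb.

NΦ_B ≈ 63.7 μWb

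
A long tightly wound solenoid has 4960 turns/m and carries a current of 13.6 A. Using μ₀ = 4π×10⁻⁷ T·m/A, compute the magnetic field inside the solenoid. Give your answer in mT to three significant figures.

B ≈ 84.8 mT

Inside a long solenoid, B = μ₀nI.
B = (4π×10⁻⁷)(4.960×10^3 m⁻¹)(13.6 A) = 8.477×10^-2 T.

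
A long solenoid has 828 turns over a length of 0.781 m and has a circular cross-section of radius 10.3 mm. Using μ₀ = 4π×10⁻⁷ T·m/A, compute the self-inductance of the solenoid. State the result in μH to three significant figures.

A = πr² = π(1.030×10^-2 m)² = 3.333×10^-4 m².
For a long solenoid, L = μ₀N²A/ℓ.
L = (4π×10⁻⁷)(828)²(3.333×10^-4)/(0.781 m) = 3.677×10^-4 H.

L ≈ 368 μH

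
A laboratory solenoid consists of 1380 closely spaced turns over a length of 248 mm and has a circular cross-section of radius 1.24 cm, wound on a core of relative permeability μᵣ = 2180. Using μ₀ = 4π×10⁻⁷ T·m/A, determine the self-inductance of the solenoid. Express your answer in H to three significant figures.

A = πr² = π(1.240×10^-2 m)² = 4.831×10^-4 m².
For a long solenoid, L = μ₀μᵣN²A/ℓ.
L = (4π×10⁻⁷)(2180)(1380)²(4.831×10^-4)/(0.248 m) = 10.16 H.

L ≈ 10.2 H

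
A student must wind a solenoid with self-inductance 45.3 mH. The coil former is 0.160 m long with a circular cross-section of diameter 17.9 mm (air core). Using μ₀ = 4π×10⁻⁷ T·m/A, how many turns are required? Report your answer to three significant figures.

N ≈ 4790 turns

A = π(d/2)² = π(8.950×10^-3 m)² = 2.516×10^-4 m².
From L = μ₀N²A/ℓ, N = √(Lℓ / (μ₀A)).
N = √[(4.530×10^-2)(0.16) / ((4π×10⁻⁷)×2.516×10^-4)] = √(2.292×10^7) ≈ 4787.5.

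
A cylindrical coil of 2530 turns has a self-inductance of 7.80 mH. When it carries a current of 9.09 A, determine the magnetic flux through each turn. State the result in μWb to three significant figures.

Φ_B ≈ 28.0 μWb

From L = NΦ_B/I, the flux per turn is Φ_B = LI/N.
Φ_B = (7.800×10^-3 H)(9.09 A)/2530 = 2.802×10^-5 Wb.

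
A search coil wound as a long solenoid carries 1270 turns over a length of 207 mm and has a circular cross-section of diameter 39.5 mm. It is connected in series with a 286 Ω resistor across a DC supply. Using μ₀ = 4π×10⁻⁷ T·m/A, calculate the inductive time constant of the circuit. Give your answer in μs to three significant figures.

τ ≈ 42.0 μs

A = π(d/2)² = π(1.975×10^-2 m)² = 1.225×10^-3 m².
L = μ₀N²A/ℓ = (4π×10⁻⁷)(1270)²(1.225×10^-3)/(0.207) = 1.200×10^-2 H.
τ = L/R = (1.200×10^-2)/(286) = 4.195×10^-5 s.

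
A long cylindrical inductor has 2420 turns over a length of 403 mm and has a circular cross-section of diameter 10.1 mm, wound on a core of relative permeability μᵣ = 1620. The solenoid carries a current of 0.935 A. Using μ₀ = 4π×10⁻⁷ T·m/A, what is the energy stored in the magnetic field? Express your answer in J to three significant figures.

A = π(d/2)² = π(5.050×10^-3 m)² = 8.012×10^-5 m².
L = μ₀μᵣN²A/ℓ = (4π×10⁻⁷)(1620)(2420)²(8.012×10^-5)/(0.403) = 2.37 H.
U = ½LI² = ½(2.37)(0.935)² = 1.036 J.

U ≈ 1.04 J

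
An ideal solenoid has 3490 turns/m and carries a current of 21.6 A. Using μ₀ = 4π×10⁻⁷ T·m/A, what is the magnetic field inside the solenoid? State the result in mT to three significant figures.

B ≈ 94.7 mT

Inside a long solenoid, B = μ₀nI.
B = (4π×10⁻⁷)(3.490×10^3 m⁻¹)(21.6 A) = 9.473×10^-2 T.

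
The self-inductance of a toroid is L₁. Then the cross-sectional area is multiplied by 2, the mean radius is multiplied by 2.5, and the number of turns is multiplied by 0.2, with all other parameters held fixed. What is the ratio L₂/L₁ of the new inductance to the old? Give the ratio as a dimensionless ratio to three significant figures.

L₂/L₁ = 0.0320

For a toroid, L ∝ μᵣN²A/R.
L₂/L₁ = (2) × (2.5)^-1 × (0.2)^2 = 0.0320.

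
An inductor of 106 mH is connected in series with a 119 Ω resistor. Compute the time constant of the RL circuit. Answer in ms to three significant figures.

τ ≈ 0.891 ms

τ = L/R = (0.106 H)/(119 Ω) = 8.908×10^-4 s.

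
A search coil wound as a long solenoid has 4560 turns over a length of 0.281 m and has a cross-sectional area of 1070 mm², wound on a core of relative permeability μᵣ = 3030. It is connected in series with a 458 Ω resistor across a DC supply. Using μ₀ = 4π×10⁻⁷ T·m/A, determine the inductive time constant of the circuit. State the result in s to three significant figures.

τ ≈ 0.658 s

A = 1070 mm² = 1.070×10^-3 m².
L = μ₀μᵣN²A/ℓ = (4π×10⁻⁷)(3030)(4560)²(1.070×10^-3)/(0.281) = 301.48 H.
τ = L/R = (301.48)/(458) = 0.6583 s.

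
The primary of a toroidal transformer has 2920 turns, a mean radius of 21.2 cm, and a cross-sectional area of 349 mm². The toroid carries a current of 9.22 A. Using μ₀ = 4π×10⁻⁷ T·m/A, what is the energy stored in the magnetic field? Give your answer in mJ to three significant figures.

U ≈ 119 mJ

L = μ₀N²A/(2πR) = (4π×10⁻⁷)(2920)²(3.490×10^-4)/(2π×0.212) = 2.807×10^-3 H.
U = ½LI² = ½(2.807×10^-3)(9.22)² = 0.1193 J.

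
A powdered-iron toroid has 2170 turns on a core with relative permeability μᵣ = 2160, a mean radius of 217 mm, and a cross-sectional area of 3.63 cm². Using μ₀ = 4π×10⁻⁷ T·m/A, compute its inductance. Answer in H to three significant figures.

L ≈ 3.40 H

For a thin toroid, L = μ₀μᵣN²A/(2πR).
L = (4π×10⁻⁷)(2160)(2170)²(3.630×10^-4) / (2π×0.217 m) = 3.403 H.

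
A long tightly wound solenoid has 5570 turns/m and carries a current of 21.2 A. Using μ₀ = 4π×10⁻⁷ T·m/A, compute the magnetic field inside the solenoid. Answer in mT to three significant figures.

Inside a long solenoid, B = μ₀nI.
B = (4π×10⁻⁷)(5.570×10^3 m⁻¹)(21.2 A) = 0.1484 T.

B ≈ 148 mT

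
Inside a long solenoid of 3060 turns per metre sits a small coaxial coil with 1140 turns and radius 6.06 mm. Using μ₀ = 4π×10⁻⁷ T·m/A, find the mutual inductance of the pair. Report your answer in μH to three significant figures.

M ≈ 506 μH

The outer solenoid produces a uniform field B₁ = μ₀n₁I₁ across the inner coil,
so the flux linkage is N₂Φ = N₂B₁A₂ = μ₀n₁N₂A₂·I₁, giving M = μ₀n₁N₂A₂.
A₂ = πr² = π(6.060×10^-3 m)² = 1.154×10^-4 m².
M = (4π×10⁻⁷)(3060)(1140)(1.154×10^-4) = 5.057×10^-4 H.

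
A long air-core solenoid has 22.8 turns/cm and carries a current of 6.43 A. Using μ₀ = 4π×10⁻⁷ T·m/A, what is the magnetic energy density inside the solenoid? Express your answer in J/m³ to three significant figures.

u ≈ 135 J/m³

B = μ₀nI = (4π×10⁻⁷)(2.280×10^3)(6.43) = 1.842×10^-2 T.
u = B²/(2μ₀) = (1.842×10^-2)²/(2×4π×10⁻⁷) = 135 J/m³.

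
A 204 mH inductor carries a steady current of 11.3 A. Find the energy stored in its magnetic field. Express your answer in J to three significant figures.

Stored magnetic energy: U = ½LI².
U = ½(0.204 H)(11.3 A)² = 13.02 J.

U ≈ 13.0 J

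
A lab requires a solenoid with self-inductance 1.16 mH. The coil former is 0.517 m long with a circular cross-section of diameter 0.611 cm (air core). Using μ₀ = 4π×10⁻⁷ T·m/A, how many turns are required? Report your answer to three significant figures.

A = π(d/2)² = π(3.055×10^-3 m)² = 2.932×10^-5 m².
From L = μ₀N²A/ℓ, N = √(Lℓ / (μ₀A)).
N = √[(1.160×10^-3)(0.517) / ((4π×10⁻⁷)×2.932×10^-5)] = √(1.628×10^7) ≈ 4034.4.

N ≈ 4030 turns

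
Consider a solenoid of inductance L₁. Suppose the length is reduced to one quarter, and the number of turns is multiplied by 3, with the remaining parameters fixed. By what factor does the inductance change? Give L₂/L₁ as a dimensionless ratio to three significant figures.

L₂/L₁ = 36.0

For a solenoid, L ∝ μᵣN²A/ℓ.
L₂/L₁ = (0.25)^-1 × (3)^2 = 36.0.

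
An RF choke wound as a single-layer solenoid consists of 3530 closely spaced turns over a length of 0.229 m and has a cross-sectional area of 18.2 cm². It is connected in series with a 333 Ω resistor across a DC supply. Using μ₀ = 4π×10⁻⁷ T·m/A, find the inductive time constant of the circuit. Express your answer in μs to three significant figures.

A = 18.2 cm² = 1.820×10^-3 m².
L = μ₀N²A/ℓ = (4π×10⁻⁷)(3530)²(1.820×10^-3)/(0.229) = 0.12445 H.
τ = L/R = (0.12445)/(333) = 3.737×10^-4 s.

τ ≈ 374 μs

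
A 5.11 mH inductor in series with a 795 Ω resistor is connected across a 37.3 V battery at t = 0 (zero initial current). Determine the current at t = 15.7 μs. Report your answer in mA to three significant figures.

τ = L/R = 5.110×10^-3/795 = 6.428×10^-6 s; final current I_∞ = ε/R = 37.3/795 = 4.692×10^-2 A.
I(t) = I_∞(1 − e^(−t/τ)) with t/τ = 2.443.
I = (4.692×10^-2)(1 − e^(−2.443)) = 4.284×10^-2 A.

I ≈ 42.8 mA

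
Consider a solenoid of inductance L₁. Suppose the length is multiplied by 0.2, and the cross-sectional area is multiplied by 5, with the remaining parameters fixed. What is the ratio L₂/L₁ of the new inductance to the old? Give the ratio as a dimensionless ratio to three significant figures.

L₂/L₁ = 25.0

For a solenoid, L ∝ μᵣN²A/ℓ.
L₂/L₁ = (0.2)^-1 × (5) = 25.0.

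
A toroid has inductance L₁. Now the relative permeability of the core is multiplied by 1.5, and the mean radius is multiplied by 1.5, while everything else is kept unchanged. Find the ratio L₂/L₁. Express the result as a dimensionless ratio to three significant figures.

L₂/L₁ = 1.00

For a toroid, L ∝ μᵣN²A/R.
L₂/L₁ = (1.5) × (1.5)^-1 = 1.00.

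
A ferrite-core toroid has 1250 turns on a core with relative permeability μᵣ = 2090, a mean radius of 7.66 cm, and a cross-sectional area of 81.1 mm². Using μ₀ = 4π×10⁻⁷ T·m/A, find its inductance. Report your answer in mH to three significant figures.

L ≈ 691 mH

For a thin toroid, L = μ₀μᵣN²A/(2πR).
L = (4π×10⁻⁷)(2090)(1250)²(8.110×10^-5) / (2π×7.660×10^-2 m) = 0.69149 H.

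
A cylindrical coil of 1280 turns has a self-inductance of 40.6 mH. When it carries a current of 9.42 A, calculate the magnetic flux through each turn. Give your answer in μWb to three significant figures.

From L = NΦ_B/I, the flux per turn is Φ_B = LI/N.
Φ_B = (4.060×10^-2 H)(9.42 A)/1280 = 2.988×10^-4 Wb.

Φ_B ≈ 299 μWb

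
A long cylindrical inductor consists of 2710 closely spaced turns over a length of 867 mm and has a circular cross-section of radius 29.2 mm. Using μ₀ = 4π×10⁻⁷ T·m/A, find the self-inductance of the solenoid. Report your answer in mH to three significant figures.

A = πr² = π(2.920×10^-2 m)² = 2.679×10^-3 m².
For a long solenoid, L = μ₀N²A/ℓ.
L = (4π×10⁻⁷)(2710)²(2.679×10^-3)/(0.867 m) = 2.851×10^-2 H.

L ≈ 28.5 mH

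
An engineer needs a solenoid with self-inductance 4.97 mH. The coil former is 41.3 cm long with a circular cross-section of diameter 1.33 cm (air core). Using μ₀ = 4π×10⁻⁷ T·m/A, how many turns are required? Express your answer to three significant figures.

A = π(d/2)² = π(6.650×10^-3 m)² = 1.389×10^-4 m².
From L = μ₀N²A/ℓ, N = √(Lℓ / (μ₀A)).
N = √[(4.970×10^-3)(0.413) / ((4π×10⁻⁷)×1.389×10^-4)] = √(1.176×10^7) ≈ 3428.9.

N ≈ 3430 turns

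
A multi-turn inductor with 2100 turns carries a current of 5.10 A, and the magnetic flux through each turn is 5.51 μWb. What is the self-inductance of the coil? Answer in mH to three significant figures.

L ≈ 2.27 mH

Self-inductance is defined by L = NΦ_B/I (flux linkage over current).
L = (2100)(5.510×10^-6 Wb)/(5.10 A) = 2.269×10^-3 H.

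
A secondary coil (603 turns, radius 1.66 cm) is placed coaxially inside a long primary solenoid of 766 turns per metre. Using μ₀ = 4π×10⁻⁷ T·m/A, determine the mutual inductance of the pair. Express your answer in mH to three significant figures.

The outer solenoid produces a uniform field B₁ = μ₀n₁I₁ across the inner coil,
so the flux linkage is N₂Φ = N₂B₁A₂ = μ₀n₁N₂A₂·I₁, giving M = μ₀n₁N₂A₂.
A₂ = πr² = π(1.660×10^-2 m)² = 8.657×10^-4 m².
M = (4π×10⁻⁷)(766)(603)(8.657×10^-4) = 5.0248×10^-4 H.

M ≈ 0.502 mH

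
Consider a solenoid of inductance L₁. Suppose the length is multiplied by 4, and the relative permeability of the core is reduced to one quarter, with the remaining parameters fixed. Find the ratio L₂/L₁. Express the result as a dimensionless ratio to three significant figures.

L₂/L₁ = 0.0625

For a solenoid, L ∝ μᵣN²A/ℓ.
L₂/L₁ = (4)^-1 × (0.25) = 0.0625.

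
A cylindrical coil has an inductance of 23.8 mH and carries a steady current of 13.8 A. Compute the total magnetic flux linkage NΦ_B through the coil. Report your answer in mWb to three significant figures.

NΦ_B ≈ 328 mWb

From L = NΦ_B/I, the flux linkage is NΦ_B = LI.
NΦ_B = (2.380×10^-2 H)(13.8 A) = 0.3284 Wb.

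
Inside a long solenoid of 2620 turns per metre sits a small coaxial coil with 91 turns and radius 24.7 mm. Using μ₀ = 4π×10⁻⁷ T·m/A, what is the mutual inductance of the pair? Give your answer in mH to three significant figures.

M ≈ 0.574 mH

The outer solenoid produces a uniform field B₁ = μ₀n₁I₁ across the inner coil,
so the flux linkage is N₂Φ = N₂B₁A₂ = μ₀n₁N₂A₂·I₁, giving M = μ₀n₁N₂A₂.
A₂ = πr² = π(2.470×10^-2 m)² = 1.917×10^-3 m².
M = (4π×10⁻⁷)(2620)(91)(1.917×10^-3) = 5.742×10^-4 H.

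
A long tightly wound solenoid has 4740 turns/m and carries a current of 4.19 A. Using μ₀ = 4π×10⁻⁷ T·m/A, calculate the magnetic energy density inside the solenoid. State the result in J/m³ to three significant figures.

u ≈ 248 J/m³

B = μ₀nI = (4π×10⁻⁷)(4.740×10^3)(4.19) = 2.496×10^-2 T.
u = B²/(2μ₀) = (2.496×10^-2)²/(2×4π×10⁻⁷) = 247.8 J/m³.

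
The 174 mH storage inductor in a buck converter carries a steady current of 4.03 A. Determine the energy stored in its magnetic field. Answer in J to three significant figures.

U ≈ 1.41 J

Stored magnetic energy: U = ½LI².
U = ½(0.174 H)(4.03 A)² = 1.413 J.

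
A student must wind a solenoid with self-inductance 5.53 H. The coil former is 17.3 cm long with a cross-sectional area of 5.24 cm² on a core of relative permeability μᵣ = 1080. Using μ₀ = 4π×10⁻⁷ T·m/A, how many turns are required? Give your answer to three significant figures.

A = 5.24 cm² = 5.240×10^-4 m².
From L = μ₀μᵣN²A/ℓ, N = √(Lℓ / (μ₀μᵣA)).
N = √[(5.53)(0.173) / ((4π×10⁻⁷)(1080)×5.240×10^-4)] = √(1.345×10^6) ≈ 1159.9.

N ≈ 1160 turns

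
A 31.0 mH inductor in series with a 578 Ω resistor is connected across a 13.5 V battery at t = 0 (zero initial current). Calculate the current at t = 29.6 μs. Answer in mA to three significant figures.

τ = L/R = 3.100×10^-2/578 = 5.363×10^-5 s; final current I_∞ = ε/R = 13.5/578 = 2.336×10^-2 A.
I(t) = I_∞(1 − e^(−t/τ)) with t/τ = 0.552.
I = (2.336×10^-2)(1 − e^(−0.552)) = 9.906×10^-3 A.

I ≈ 9.91 mA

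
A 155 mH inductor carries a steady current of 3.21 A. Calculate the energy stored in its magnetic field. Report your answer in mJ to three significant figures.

U ≈ 799 mJ

Stored magnetic energy: U = ½LI².
U = ½(0.155 H)(3.21 A)² = 0.7986 J.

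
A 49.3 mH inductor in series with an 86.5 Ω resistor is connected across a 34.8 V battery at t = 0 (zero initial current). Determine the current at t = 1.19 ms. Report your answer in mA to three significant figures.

τ = L/R = 4.930×10^-2/86.5 = 5.699×10^-4 s; final current I_∞ = ε/R = 34.8/86.5 = 0.4023 A.
I(t) = I_∞(1 − e^(−t/τ)) with t/τ = 2.088.
I = (0.4023)(1 − e^(−2.088)) = 0.3524 A.

I ≈ 352 mA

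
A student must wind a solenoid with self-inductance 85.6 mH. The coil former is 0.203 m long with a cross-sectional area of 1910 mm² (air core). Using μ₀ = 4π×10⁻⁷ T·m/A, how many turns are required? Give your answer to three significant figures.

N ≈ 2690 turns

A = 1910 mm² = 1.910×10^-3 m².
From L = μ₀N²A/ℓ, N = √(Lℓ / (μ₀A)).
N = √[(8.560×10^-2)(0.203) / ((4π×10⁻⁷)×1.910×10^-3)] = √(7.240×10^6) ≈ 2690.7.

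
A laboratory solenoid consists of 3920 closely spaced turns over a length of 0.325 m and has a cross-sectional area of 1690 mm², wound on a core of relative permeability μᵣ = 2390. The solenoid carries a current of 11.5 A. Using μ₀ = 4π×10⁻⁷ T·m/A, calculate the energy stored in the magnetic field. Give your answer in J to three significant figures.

U ≈ 15900 J

A = 1690 mm² = 1.690×10^-3 m².
L = μ₀μᵣN²A/ℓ = (4π×10⁻⁷)(2390)(3920)²(1.690×10^-3)/(0.325) = 240 H.
U = ½LI² = ½(240)(11.5)² = 1.587×10^4 J.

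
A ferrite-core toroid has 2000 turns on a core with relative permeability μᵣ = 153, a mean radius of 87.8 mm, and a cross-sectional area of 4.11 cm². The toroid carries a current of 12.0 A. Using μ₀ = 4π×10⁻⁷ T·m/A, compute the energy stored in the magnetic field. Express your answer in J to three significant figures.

L = μ₀μᵣN²A/(2πR) = (4π×10⁻⁷)(153)(2000)²(4.110×10^-4)/(2π×8.780×10^-2) = 0.573 H.
U = ½LI² = ½(0.573)(12.0)² = 41.25 J.

U ≈ 41.3 J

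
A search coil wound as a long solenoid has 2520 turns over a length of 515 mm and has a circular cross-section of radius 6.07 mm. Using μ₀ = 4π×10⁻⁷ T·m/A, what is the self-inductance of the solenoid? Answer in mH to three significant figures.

L ≈ 1.79 mH

A = πr² = π(6.070×10^-3 m)² = 1.158×10^-4 m².
For a long solenoid, L = μ₀N²A/ℓ.
L = (4π×10⁻⁷)(2520)²(1.158×10^-4)/(0.515 m) = 1.794×10^-3 H.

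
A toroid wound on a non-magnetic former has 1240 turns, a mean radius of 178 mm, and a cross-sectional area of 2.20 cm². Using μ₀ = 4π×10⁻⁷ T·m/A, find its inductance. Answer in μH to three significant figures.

For a thin toroid, L = μ₀N²A/(2πR).
L = (4π×10⁻⁷)(1240)²(2.200×10^-4) / (2π×0.178 m) = 3.801×10^-4 H.

L ≈ 380 μH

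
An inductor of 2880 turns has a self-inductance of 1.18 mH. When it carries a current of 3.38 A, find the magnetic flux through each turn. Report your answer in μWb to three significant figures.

Φ_B ≈ 1.38 μWb

From L = NΦ_B/I, the flux per turn is Φ_B = LI/N.
Φ_B = (1.180×10^-3 H)(3.38 A)/2880 = 1.3849×10^-6 Wb.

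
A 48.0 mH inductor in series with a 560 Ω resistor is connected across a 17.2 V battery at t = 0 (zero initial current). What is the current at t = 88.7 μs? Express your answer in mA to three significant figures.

I ≈ 19.8 mA

τ = L/R = 4.800×10^-2/560 = 8.571×10^-5 s; final current I_∞ = ε/R = 17.2/560 = 3.071×10^-2 A.
I(t) = I_∞(1 − e^(−t/τ)) with t/τ = 1.035.
I = (3.071×10^-2)(1 − e^(−1.035)) = 1.980×10^-2 A.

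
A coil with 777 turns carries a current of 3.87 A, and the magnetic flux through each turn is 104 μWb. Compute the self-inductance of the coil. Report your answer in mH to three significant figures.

Self-inductance is defined by L = NΦ_B/I (flux linkage over current).
L = (777)(1.040×10^-4 Wb)/(3.87 A) = 2.088×10^-2 H.

L ≈ 20.9 mH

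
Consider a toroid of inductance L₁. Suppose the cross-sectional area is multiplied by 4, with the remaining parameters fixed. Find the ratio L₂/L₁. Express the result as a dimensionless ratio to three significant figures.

L₂/L₁ = 4.00

For a toroid, L ∝ μᵣN²A/R.
L₂/L₁ = (4) = 4.00.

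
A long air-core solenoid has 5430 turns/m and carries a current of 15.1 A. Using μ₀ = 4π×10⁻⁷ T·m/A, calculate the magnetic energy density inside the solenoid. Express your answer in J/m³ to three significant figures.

B = μ₀nI = (4π×10⁻⁷)(5.430×10^3)(15.1) = 0.103 T.
u = B²/(2μ₀) = (0.103)²/(2×4π×10⁻⁷) = 4.224×10^3 J/m³.

u ≈ 4220 J/m³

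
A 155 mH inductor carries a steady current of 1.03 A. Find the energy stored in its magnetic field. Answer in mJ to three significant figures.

Stored magnetic energy: U = ½LI².
U = ½(0.155 H)(1.03 A)² = 8.222×10^-2 J.

U ≈ 82.2 mJ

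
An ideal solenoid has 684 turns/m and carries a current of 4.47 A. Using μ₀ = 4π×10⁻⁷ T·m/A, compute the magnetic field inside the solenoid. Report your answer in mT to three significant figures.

B ≈ 3.84 mT

Inside a long solenoid, B = μ₀nI.
B = (4π×10⁻⁷)(684 m⁻¹)(4.47 A) = 3.842×10^-3 T.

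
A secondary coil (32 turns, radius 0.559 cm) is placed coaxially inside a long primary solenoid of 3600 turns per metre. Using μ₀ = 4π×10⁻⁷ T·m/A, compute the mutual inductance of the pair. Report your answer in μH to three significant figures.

The outer solenoid produces a uniform field B₁ = μ₀n₁I₁ across the inner coil,
so the flux linkage is N₂Φ = N₂B₁A₂ = μ₀n₁N₂A₂·I₁, giving M = μ₀n₁N₂A₂.
A₂ = πr² = π(5.590×10^-3 m)² = 9.817×10^-5 m².
M = (4π×10⁻⁷)(3600)(32)(9.817×10^-5) = 1.421×10^-5 H.

M ≈ 14.2 μH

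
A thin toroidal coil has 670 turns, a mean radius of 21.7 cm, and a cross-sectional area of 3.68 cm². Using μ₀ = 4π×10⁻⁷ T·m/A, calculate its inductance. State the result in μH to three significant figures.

For a thin toroid, L = μ₀N²A/(2πR).
L = (4π×10⁻⁷)(670)²(3.680×10^-4) / (2π×0.217 m) = 1.523×10^-4 H.

L ≈ 152 μH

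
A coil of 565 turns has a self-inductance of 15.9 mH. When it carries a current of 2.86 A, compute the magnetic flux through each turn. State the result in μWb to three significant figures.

Φ_B ≈ 80.5 μWb

From L = NΦ_B/I, the flux per turn is Φ_B = LI/N.
Φ_B = (1.590×10^-2 H)(2.86 A)/565 = 8.048×10^-5 Wb.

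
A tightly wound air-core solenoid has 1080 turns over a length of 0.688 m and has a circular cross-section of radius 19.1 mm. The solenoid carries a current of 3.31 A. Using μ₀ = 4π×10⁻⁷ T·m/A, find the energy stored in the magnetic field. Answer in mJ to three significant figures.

U ≈ 13.4 mJ

A = πr² = π(1.910×10^-2 m)² = 1.146×10^-3 m².
L = μ₀N²A/ℓ = (4π×10⁻⁷)(1080)²(1.146×10^-3)/(0.688) = 2.442×10^-3 H.
U = ½LI² = ½(2.442×10^-3)(3.31)² = 1.338×10^-2 J.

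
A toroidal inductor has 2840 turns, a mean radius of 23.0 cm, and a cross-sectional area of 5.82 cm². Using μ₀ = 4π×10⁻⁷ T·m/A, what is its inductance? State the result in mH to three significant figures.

L ≈ 4.08 mH

For a thin toroid, L = μ₀N²A/(2πR).
L = (4π×10⁻⁷)(2840)²(5.820×10^-4) / (2π×0.23 m) = 4.082×10^-3 H.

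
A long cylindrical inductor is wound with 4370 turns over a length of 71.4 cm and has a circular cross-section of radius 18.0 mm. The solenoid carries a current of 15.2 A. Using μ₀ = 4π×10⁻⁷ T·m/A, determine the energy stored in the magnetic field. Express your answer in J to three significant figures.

U ≈ 3.95 J

A = πr² = π(1.800×10^-2 m)² = 1.018×10^-3 m².
L = μ₀N²A/ℓ = (4π×10⁻⁷)(4370)²(1.018×10^-3)/(0.714) = 3.421×10^-2 H.
U = ½LI² = ½(3.421×10^-2)(15.2)² = 3.952 J.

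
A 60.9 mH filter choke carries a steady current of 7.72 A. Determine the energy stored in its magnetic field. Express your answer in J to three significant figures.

U ≈ 1.81 J

Stored magnetic energy: U = ½LI².
U = ½(6.090×10^-2 H)(7.72 A)² = 1.8148 J.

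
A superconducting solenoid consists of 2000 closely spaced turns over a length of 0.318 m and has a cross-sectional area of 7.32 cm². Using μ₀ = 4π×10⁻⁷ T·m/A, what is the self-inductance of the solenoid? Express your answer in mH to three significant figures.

L ≈ 11.6 mH

A = 7.32 cm² = 7.320×10^-4 m².
For a long solenoid, L = μ₀N²A/ℓ.
L = (4π×10⁻⁷)(2000)²(7.320×10^-4)/(0.318 m) = 1.157×10^-2 H.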